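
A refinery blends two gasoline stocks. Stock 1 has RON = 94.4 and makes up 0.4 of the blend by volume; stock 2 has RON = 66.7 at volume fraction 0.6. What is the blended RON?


Linear blending: RON_blend = sum(vi * RONi)
Contribution 1: 0.4 * 94.4 = 37.76
Contribution 2: 0.6 * 66.7 = 40.02
RON_blend = 37.76 + 40.02 = 77.78

77.78


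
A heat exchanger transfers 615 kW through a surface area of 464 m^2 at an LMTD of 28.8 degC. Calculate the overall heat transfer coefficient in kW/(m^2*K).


From Q = U*A*LMTD, U = Q / (A * LMTD)
U = 615 / (464 * 28.8) = 615 / 13363.2 = 0.04602

0.04602 kW/(m^2*K)


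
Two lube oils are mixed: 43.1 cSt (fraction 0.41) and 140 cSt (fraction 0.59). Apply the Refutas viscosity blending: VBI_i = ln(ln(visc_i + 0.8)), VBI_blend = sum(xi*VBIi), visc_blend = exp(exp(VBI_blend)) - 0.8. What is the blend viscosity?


Refutas method: VBN_i = 14.534*ln(ln(visc_i + 0.8)) + 10.975, blended linearly by mass fraction; since VBN is linear in VBI_i = ln(ln(visc_i + 0.8)) and the fractions sum to 1, blend VBI directly: visc = exp(exp(VBI_blend)) - 0.8
VBI_1 = ln(ln(43.1 + 0.8)) = 1.33023
VBI_2 = ln(ln(140 + 0.8)) = 1.59885
VBI_blend = 0.41 * 1.33023 + 0.59 * 1.59885 = 1.48872
visc_blend = exp(exp(1.48872)) - 0.8 = 83.25

83.25 cSt


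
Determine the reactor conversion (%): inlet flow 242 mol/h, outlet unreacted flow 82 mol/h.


X = (F_in - F_out) / F_in * 100
Moles reacted = 242 - 82 = 160
X = 160 / 242 * 100
= 0.6612 * 100
= 66.12 %

66.12 %


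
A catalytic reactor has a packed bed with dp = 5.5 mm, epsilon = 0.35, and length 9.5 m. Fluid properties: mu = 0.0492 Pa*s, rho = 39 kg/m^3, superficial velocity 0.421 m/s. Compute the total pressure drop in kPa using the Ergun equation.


dp = 5.5 mm = 0.0055 m
Viscous term = 150*0.0492*0.421*(1-0.35)^2 / (0.0055^2*0.35^3) = 1012130
Inertial term = 1.75*39*0.421^2*(1-0.35) / (0.0055*0.35^3) = 33343.7
dP/L = 1012130 + 33343.7 = 1045470 Pa/m
dP = 1045470 * 9.5 / 1000 = 9932 kPa

9932 kPa


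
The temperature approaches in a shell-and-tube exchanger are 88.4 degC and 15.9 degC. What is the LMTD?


LMTD = (dT1 - dT2) / ln(dT1/dT2)
= (88.4 - 15.9) / ln(88.4 / 15.9) = 72.5 / 1.71555 = 42.26

42.26 degC


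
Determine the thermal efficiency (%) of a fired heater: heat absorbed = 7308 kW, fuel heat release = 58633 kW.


Furnace efficiency = Q_absorbed / Q_fuel * 100
= 7308 / 58633 * 100 = 12.46

12.46 %


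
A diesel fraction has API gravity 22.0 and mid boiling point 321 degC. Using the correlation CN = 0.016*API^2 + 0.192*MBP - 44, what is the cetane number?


CN = 0.016 * 22.0^2 + 0.192 * 321 - 44
CN = 7.744 + 61.632 - 44 = 25.376

25.376


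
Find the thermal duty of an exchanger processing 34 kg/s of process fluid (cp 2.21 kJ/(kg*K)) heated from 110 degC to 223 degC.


Q = m_dot * cp * delta_T
delta_T = 223 - 110 = 113 K
Q = 34 * 2.21 * 113
= 75.14 * 113
= 8490.82 kW

8490.82 kW


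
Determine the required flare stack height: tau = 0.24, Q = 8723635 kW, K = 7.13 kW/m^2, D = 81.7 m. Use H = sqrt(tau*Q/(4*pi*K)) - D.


tau*Q/(4*pi*K) = 0.24 * 8723635 / (4 * pi * 7.13) = 23367.3
sqrt(23367.3) = 152.864
H = 152.864 - 81.7 = 71.16

71.16 m


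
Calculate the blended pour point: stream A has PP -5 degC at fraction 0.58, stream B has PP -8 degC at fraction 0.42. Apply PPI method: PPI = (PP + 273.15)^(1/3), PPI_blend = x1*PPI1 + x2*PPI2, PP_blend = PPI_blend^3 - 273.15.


PPI_1 = (-5 + 273.15)^(1/3) = 6.448508
PPI_2 = (-8 + 273.15)^(1/3) = 6.42437
PPI_blend = 0.58 * 6.448508 + 0.42 * 6.42437 = 6.43837
PP_blend = 6.43837^3 - 273.15 = 266.8872 - 273.15 = -6.26

-6.26 degC


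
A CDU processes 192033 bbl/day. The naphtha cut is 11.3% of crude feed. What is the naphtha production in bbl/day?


Crude throughput = 192033 bbl/day
Fraction yield = 11.3%
yield = throughput * fraction / 100
yield = 192033 * 11.3 / 100 = 21699.729

21699.729 bbl/day


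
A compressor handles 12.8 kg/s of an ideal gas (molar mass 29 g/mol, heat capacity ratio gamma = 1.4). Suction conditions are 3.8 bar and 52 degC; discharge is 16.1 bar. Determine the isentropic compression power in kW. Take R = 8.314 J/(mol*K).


Isentropic work: W = m*(gamma/(gamma-1))*(R*T1/MW)*((P2/P1)^((gamma-1)/gamma) - 1)
T1 = 52 + 273.15 = 325.15 K
Pressure ratio = 16.1 / 3.8 = 4.23684
Exponent = (1.4 - 1)/1.4 = 0.285714
(P2/P1)^exp - 1 = 4.23684^0.285714 - 1 = 0.510618
W = 12.8 * 1.4 / 0.4 * 8.314 * 325.15 / 29 * 0.510618 = 2132

2132 kW


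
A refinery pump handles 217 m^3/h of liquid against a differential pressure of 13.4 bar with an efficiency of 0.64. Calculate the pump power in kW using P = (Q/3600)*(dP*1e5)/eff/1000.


Q = 217 / 3600 = 0.0602778 m^3/s
P = 0.0602778 * (13.4 * 1e5) / 0.64 / 1000 = 126.2

126.2 kW


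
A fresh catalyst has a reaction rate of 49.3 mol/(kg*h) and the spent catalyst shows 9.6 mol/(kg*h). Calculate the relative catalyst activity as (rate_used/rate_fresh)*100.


Activity (%) = (rate_used / rate_fresh) * 100
rate_used = 9.6, rate_fresh = 49.3
= (9.6 / 49.3) * 100
= 0.1947 * 100 = 19.47

19.47 %


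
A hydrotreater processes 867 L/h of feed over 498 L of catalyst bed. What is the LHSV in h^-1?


LHSV = volumetric feed rate / catalyst volume
= 867 L/h / 498 L
= 1.741 h^-1

1.741 h^-1


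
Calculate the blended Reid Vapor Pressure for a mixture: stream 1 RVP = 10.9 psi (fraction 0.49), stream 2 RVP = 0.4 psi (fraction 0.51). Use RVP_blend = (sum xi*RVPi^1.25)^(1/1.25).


Chevron index: RVP_blend = (sum xi*RVPi^1.25)^(1/1.25)
RVP^1.25 terms: 0.49 * 10.9^1.25 + 0.51 * 0.4^1.25 = 9.86687
RVP_blend = 9.86687^(1/1.25) = 6.242

6.242 psi


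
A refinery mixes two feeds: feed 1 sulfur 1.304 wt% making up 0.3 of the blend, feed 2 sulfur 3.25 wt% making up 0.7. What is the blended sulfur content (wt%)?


Linear sulfur blending: S_blend = x1*S1 + x2*S2
Contribution 1: 0.3 * 1.304 = 0.3912 wt%
Contribution 2: 0.7 * 3.25 = 2.275 wt%
S_blend = 0.3912 + 2.275 = 2.6662

2.6662 wt%


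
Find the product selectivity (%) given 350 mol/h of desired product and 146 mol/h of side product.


Selectivity = desired / (desired + undesired) * 100
Total products = 350 + 146 = 496 mol/h
S = 350 / 496 * 100
= 0.7056 * 100
= 70.56 %

70.56 %


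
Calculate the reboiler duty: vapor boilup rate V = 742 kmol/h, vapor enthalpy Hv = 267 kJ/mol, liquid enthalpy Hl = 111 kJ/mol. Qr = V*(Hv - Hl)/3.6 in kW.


Qr = 742 * (267 - 111) / 3.6 = 742 * 156 / 3.6 = 32150

32150 kW


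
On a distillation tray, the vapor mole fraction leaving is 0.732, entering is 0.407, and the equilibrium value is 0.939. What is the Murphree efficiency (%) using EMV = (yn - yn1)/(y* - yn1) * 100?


Murphree vapor efficiency: EMV = (y_n - y_(n-1)) / (y*_n - y_(n-1)) * 100
EMV = (0.732 - 0.407) / (0.939 - 0.407) * 100 = 0.325 / 0.532 * 100 = 61.09

61.09 %


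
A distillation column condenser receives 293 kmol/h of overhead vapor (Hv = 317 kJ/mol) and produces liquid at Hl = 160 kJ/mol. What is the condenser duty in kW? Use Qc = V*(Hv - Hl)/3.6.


Qc = 293 * (317 - 160) / 3.6 = 293 * 157 / 3.6 = 12780

12780 kW


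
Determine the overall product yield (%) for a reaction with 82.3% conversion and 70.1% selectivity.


Overall yield = conversion (%) * selectivity (%) / 100
Conversion = 82.3%, Selectivity = 70.1%
Y = 82.3 * 70.1 / 100
= 57.6923 %

57.6923 %


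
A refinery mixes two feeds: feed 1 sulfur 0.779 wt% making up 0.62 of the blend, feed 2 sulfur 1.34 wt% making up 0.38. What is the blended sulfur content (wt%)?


Linear sulfur blending: S_blend = x1*S1 + x2*S2
Contribution 1: 0.62 * 0.779 = 0.48298 wt%
Contribution 2: 0.38 * 1.34 = 0.5092 wt%
S_blend = 0.48298 + 0.5092 = 0.99218

0.99218 wt%


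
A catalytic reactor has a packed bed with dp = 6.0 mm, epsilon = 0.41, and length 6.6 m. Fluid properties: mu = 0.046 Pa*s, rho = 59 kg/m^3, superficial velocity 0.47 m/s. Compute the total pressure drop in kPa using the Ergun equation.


dp = 6.0 mm = 0.006 m
Viscous term = 150*0.046*0.47*(1-0.41)^2 / (0.006^2*0.41^3) = 454985
Inertial term = 1.75*59*0.47^2*(1-0.41) / (0.006*0.41^3) = 32541.3
dP/L = 454985 + 32541.3 = 487526 Pa/m
dP = 487526 * 6.6 / 1000 = 3218 kPa

3218 kPa


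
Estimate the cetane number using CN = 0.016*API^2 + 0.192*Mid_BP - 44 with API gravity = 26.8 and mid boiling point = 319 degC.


CN = 0.016 * 26.8^2 + 0.192 * 319 - 44
CN = 11.49184 + 61.248 - 44 = 28.73984

28.73984


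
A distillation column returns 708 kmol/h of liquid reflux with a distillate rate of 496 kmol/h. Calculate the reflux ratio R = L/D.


Reflux ratio definition: R = L / D (liquid returned / distillate withdrawn)
L = 708 kmol/h, D = 496 kmol/h
R = 708 / 496 = 1.427

1.427


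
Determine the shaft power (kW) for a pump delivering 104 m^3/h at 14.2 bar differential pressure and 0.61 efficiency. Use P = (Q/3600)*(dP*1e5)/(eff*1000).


Q = 104 / 3600 = 0.0288889 m^3/s
P = 0.0288889 * (14.2 * 1e5) / 0.61 / 1000 = 67.25

67.25 kW


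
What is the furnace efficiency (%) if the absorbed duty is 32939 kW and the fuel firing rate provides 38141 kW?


Furnace efficiency = Q_absorbed / Q_fuel * 100
= 32939 / 38141 * 100 = 86.36

86.36 %


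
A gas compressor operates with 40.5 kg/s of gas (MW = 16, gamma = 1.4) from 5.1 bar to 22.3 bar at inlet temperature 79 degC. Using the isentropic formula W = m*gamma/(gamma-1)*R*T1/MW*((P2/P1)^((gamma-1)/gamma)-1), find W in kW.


Isentropic work: W = m*(gamma/(gamma-1))*(R*T1/MW)*((P2/P1)^((gamma-1)/gamma) - 1)
T1 = 79 + 273.15 = 352.15 K
Pressure ratio = 22.3 / 5.1 = 4.37255
Exponent = (1.4 - 1)/1.4 = 0.285714
(P2/P1)^exp - 1 = 4.37255^0.285714 - 1 = 0.524288
W = 40.5 * 1.4 / 0.4 * 8.314 * 352.15 / 16 * 0.524288 = 13600

13600 kW


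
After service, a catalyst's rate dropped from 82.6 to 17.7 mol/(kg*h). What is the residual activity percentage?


Activity (%) = (rate_used / rate_fresh) * 100
rate_used = 17.7, rate_fresh = 82.6
= (17.7 / 82.6) * 100
= 0.2143 * 100 = 21.43

21.43 %


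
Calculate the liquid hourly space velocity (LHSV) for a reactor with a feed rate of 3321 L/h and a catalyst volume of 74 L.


LHSV = volumetric feed rate / catalyst volume
= 3321 L/h / 74 L
= 44.88 h^-1

44.88 h^-1


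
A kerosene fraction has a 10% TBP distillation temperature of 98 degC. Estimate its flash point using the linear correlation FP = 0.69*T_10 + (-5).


FP = 0.69 * 98 + (-5) = 62.62

62.62 degC


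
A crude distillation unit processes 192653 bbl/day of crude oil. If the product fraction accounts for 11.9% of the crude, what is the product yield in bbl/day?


Crude throughput = 192653 bbl/day
Fraction yield = 11.9%
yield = throughput * fraction / 100
yield = 192653 * 11.9 / 100 = 22925.707

22925.707 bbl/day


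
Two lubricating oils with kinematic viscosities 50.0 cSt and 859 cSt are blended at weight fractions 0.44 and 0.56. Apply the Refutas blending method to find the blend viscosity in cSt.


Refutas method: VBN_i = 14.534*ln(ln(visc_i + 0.8)) + 10.975, blended linearly by mass fraction; since VBN is linear in VBI_i = ln(ln(visc_i + 0.8)) and the fractions sum to 1, blend VBI directly: visc = exp(exp(VBI_blend)) - 0.8
VBI_1 = ln(ln(50.0 + 0.8)) = 1.3681
VBI_2 = ln(ln(859 + 0.8)) = 1.91053
VBI_blend = 0.44 * 1.3681 + 0.56 * 1.91053 = 1.67186
visc_blend = exp(exp(1.67186)) - 0.8 = 204.0

204.0 cSt


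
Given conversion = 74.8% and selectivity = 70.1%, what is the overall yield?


Overall yield = conversion (%) * selectivity (%) / 100
Conversion = 74.8%, Selectivity = 70.1%
Y = 74.8 * 70.1 / 100
= 52.4348 %

52.4348 %


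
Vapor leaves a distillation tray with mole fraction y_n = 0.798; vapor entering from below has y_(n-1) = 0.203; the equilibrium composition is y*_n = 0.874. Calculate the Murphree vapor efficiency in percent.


Murphree vapor efficiency: EMV = (y_n - y_(n-1)) / (y*_n - y_(n-1)) * 100
EMV = (0.798 - 0.203) / (0.874 - 0.203) * 100 = 0.595 / 0.671 * 100 = 88.67

88.67 %


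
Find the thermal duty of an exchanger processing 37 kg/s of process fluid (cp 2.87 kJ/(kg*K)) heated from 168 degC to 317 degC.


Q = m_dot * cp * delta_T
delta_T = 317 - 168 = 149 K
Q = 37 * 2.87 * 149
= 106.19 * 149
= 15822.31 kW

15822.31 kW


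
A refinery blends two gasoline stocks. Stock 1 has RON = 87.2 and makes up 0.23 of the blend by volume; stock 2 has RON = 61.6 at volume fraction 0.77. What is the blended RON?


Linear blending: RON_blend = sum(vi * RONi)
Contribution 1: 0.23 * 87.2 = 20.056
Contribution 2: 0.77 * 61.6 = 47.432
RON_blend = 20.056 + 47.432 = 67.488

67.488


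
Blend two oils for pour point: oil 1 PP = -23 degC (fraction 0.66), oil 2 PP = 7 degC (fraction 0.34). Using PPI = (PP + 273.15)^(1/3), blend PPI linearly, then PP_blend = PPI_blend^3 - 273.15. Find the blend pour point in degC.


PPI_1 = (-23 + 273.15)^(1/3) = 6.300865
PPI_2 = (7 + 273.15)^(1/3) = 6.543301
PPI_blend = 0.66 * 6.300865 + 0.34 * 6.543301 = 6.383293
PP_blend = 6.383293^3 - 273.15 = 260.0964 - 273.15 = -13.05

-13.05 degC


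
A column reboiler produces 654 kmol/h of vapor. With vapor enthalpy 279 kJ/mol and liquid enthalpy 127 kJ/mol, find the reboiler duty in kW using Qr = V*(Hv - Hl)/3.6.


Qr = 654 * (279 - 127) / 3.6 = 654 * 152 / 3.6 = 27610

27610 kW


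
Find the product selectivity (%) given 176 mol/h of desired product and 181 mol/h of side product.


Selectivity = desired / (desired + undesired) * 100
Total products = 176 + 181 = 357 mol/h
S = 176 / 357 * 100
= 0.4930 * 100
= 49.30 %

49.30 %


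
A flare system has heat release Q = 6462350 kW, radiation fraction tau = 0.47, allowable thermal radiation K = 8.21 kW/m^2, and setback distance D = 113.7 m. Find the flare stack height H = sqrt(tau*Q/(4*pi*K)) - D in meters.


tau*Q/(4*pi*K) = 0.47 * 6462350 / (4 * pi * 8.21) = 29439.8
sqrt(29439.8) = 171.58
H = 171.58 - 113.7 = 57.88

57.88 m


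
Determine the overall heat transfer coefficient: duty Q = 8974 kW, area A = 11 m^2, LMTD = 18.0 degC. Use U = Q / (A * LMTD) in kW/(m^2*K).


From Q = U*A*LMTD, U = Q / (A * LMTD)
U = 8974 / (11 * 18.0) = 8974 / 198 = 45.32

45.32 kW/(m^2*K)


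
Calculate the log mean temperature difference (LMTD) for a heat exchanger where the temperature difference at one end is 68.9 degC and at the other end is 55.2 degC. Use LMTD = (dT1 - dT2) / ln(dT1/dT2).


LMTD = (dT1 - dT2) / ln(dT1/dT2)
= (68.9 - 55.2) / ln(68.9 / 55.2) = 13.7 / 0.221693 = 61.80

61.80 degC


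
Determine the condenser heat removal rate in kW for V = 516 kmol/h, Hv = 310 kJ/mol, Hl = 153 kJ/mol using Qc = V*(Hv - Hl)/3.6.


Qc = 516 * (310 - 153) / 3.6 = 516 * 157 / 3.6 = 22500

22500 kW


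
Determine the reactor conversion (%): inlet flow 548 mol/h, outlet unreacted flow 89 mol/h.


X = (F_in - F_out) / F_in * 100
Moles reacted = 548 - 89 = 459
X = 459 / 548 * 100
= 0.8376 * 100
= 83.76 %

83.76 %


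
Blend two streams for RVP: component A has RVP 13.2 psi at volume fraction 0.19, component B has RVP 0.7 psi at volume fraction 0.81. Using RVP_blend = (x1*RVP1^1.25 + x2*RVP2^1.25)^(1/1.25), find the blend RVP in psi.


Chevron index: RVP_blend = (sum xi*RVPi^1.25)^(1/1.25)
RVP^1.25 terms: 0.19 * 13.2^1.25 + 0.81 * 0.7^1.25 = 5.2991
RVP_blend = 5.2991^(1/1.25) = 3.796

3.796 psi


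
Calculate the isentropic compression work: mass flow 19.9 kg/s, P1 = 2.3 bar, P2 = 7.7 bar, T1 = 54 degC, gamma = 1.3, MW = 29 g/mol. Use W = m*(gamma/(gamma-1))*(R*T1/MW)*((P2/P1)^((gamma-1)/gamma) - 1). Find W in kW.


Isentropic work: W = m*(gamma/(gamma-1))*(R*T1/MW)*((P2/P1)^((gamma-1)/gamma) - 1)
T1 = 54 + 273.15 = 327.15 K
Pressure ratio = 7.7 / 2.3 = 3.34783
Exponent = (1.3 - 1)/1.3 = 0.230769
(P2/P1)^exp - 1 = 3.34783^0.230769 - 1 = 0.321597
W = 19.9 * 1.3 / 0.3 * 8.314 * 327.15 / 29 * 0.321597 = 2601

2601 kW


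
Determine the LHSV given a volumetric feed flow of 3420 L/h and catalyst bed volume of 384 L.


LHSV = volumetric feed rate / catalyst volume
= 3420 L/h / 384 L
= 8.906 h^-1

8.906 h^-1


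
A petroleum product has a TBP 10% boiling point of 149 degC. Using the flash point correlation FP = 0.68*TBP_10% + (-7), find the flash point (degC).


FP = 0.68 * 149 + (-7) = 94.32

94.32 degC


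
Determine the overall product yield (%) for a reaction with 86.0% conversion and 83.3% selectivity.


Overall yield = conversion (%) * selectivity (%) / 100
Conversion = 86.0%, Selectivity = 83.3%
Y = 86.0 * 83.3 / 100
= 71.638 %

71.638 %


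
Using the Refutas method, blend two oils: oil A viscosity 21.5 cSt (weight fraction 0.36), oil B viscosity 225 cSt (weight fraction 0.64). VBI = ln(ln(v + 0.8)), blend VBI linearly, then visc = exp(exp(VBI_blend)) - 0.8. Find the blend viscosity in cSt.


Refutas method: VBN_i = 14.534*ln(ln(visc_i + 0.8)) + 10.975, blended linearly by mass fraction; since VBN is linear in VBI_i = ln(ln(visc_i + 0.8)) and the fractions sum to 1, blend VBI directly: visc = exp(exp(VBI_blend)) - 0.8
VBI_1 = ln(ln(21.5 + 0.8)) = 1.13288
VBI_2 = ln(ln(225 + 0.8)) = 1.69003
VBI_blend = 0.36 * 1.13288 + 0.64 * 1.69003 = 1.48946
visc_blend = exp(exp(1.48946)) - 0.8 = 83.53

83.53 cSt


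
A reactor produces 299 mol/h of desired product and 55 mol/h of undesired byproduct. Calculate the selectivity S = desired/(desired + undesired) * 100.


Selectivity = desired / (desired + undesired) * 100
Total products = 299 + 55 = 354 mol/h
S = 299 / 354 * 100
= 0.8446 * 100
= 84.46 %

84.46 %


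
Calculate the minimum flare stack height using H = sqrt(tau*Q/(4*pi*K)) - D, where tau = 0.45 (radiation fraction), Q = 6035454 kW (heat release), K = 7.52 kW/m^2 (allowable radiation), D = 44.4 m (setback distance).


tau*Q/(4*pi*K) = 0.45 * 6035454 / (4 * pi * 7.52) = 28740.5
sqrt(28740.5) = 169.53
H = 169.53 - 44.4 = 125.1

125.1 m


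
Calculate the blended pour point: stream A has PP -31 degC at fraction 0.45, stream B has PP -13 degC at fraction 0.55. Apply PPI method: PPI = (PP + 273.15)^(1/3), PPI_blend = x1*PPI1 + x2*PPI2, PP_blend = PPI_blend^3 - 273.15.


PPI_1 = (-31 + 273.15)^(1/3) = 6.232967
PPI_2 = (-13 + 273.15)^(1/3) = 6.383731
PPI_blend = 0.45 * 6.232967 + 0.55 * 6.383731 = 6.315887
PP_blend = 6.315887^3 - 273.15 = 251.9434 - 273.15 = -21.21

-21.21 degC


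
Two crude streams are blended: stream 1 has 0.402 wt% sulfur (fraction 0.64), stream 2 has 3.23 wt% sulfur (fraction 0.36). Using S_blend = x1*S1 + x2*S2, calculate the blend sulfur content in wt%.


Linear sulfur blending: S_blend = x1*S1 + x2*S2
Contribution 1: 0.64 * 0.402 = 0.25728 wt%
Contribution 2: 0.36 * 3.23 = 1.1628 wt%
S_blend = 0.25728 + 1.1628 = 1.42008

1.42008 wt%


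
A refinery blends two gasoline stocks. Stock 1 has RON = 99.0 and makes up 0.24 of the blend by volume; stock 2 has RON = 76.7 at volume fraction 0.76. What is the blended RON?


Linear blending: RON_blend = sum(vi * RONi)
Contribution 1: 0.24 * 99.0 = 23.76
Contribution 2: 0.76 * 76.7 = 58.292
RON_blend = 23.76 + 58.292 = 82.052

82.052


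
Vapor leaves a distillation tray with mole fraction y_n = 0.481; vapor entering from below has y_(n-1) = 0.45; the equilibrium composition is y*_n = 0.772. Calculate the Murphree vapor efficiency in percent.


Murphree vapor efficiency: EMV = (y_n - y_(n-1)) / (y*_n - y_(n-1)) * 100
EMV = (0.481 - 0.45) / (0.772 - 0.45) * 100 = 0.031 / 0.322 * 100 = 9.627

9.627 %


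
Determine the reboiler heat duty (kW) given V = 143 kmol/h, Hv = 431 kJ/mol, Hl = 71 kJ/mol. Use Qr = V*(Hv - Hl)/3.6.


Qr = 143 * (431 - 71) / 3.6 = 143 * 360 / 3.6 = 14300

14300 kW


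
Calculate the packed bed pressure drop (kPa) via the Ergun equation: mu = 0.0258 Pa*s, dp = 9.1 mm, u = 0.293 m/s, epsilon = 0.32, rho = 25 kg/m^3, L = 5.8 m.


dp = 9.1 mm = 0.0091 m
Viscous term = 150*0.0258*0.293*(1-0.32)^2 / (0.0091^2*0.32^3) = 193225
Inertial term = 1.75*25*0.293^2*(1-0.32) / (0.0091*0.32^3) = 8565.07
dP/L = 193225 + 8565.07 = 201790 Pa/m
dP = 201790 * 5.8 / 1000 = 1170 kPa

1170 kPa


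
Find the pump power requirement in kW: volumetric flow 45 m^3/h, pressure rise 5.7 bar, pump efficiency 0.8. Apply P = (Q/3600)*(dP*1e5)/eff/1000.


Q = 45 / 3600 = 0.0125 m^3/s
P = 0.0125 * (5.7 * 1e5) / 0.8 / 1000 = 8.906

8.906 kW


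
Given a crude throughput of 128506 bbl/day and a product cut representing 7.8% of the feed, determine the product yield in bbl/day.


Crude throughput = 128506 bbl/day
Fraction yield = 7.8%
yield = throughput * fraction / 100
yield = 128506 * 7.8 / 100 = 10023.468

10023.468 bbl/day


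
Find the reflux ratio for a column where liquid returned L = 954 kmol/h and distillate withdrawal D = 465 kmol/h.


Reflux ratio definition: R = L / D (liquid returned / distillate withdrawn)
L = 954 kmol/h, D = 465 kmol/h
R = 954 / 465 = 2.052

2.052


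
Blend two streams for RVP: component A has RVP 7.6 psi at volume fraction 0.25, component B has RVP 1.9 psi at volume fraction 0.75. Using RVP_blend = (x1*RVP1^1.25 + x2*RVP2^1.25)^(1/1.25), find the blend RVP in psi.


Chevron index: RVP_blend = (sum xi*RVPi^1.25)^(1/1.25)
RVP^1.25 terms: 0.25 * 7.6^1.25 + 0.75 * 1.9^1.25 = 4.82772
RVP_blend = 4.82772^(1/1.25) = 3.524

3.524 psi


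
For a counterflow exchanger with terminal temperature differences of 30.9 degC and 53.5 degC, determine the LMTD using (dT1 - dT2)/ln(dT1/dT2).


LMTD = (dT1 - dT2) / ln(dT1/dT2)
= (30.9 - 53.5) / ln(30.9 / 53.5) = -22.6 / -0.548925 = 41.17

41.17 degC


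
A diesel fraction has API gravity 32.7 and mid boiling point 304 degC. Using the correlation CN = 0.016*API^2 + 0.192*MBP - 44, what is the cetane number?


CN = 0.016 * 32.7^2 + 0.192 * 304 - 44
CN = 17.10864 + 58.368 - 44 = 31.47664

31.47664


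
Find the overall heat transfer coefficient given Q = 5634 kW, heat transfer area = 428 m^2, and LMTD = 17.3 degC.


From Q = U*A*LMTD, U = Q / (A * LMTD)
U = 5634 / (428 * 17.3) = 5634 / 7404.4 = 0.7609

0.7609 kW/(m^2*K)


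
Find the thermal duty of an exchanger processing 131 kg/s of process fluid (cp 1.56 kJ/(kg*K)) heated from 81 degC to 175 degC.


Q = m_dot * cp * delta_T
delta_T = 175 - 81 = 94 K
Q = 131 * 1.56 * 94
= 204.36 * 94
= 19209.84 kW

19209.84 kW


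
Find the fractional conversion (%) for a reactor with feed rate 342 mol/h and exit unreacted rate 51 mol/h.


X = (F_in - F_out) / F_in * 100
Moles reacted = 342 - 51 = 291
X = 291 / 342 * 100
= 0.8509 * 100
= 85.09 %

85.09 %


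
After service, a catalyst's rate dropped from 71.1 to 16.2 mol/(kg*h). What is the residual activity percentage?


Activity (%) = (rate_used / rate_fresh) * 100
rate_used = 16.2, rate_fresh = 71.1
= (16.2 / 71.1) * 100
= 0.2278 * 100 = 22.78

22.78 %


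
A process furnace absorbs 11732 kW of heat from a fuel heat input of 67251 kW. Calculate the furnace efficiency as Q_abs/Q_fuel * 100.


Furnace efficiency = Q_absorbed / Q_fuel * 100
= 11732 / 67251 * 100 = 17.45

17.45 %


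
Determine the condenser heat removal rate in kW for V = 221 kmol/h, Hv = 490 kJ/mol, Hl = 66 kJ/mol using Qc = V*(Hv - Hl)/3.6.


Qc = 221 * (490 - 66) / 3.6 = 221 * 424 / 3.6 = 26030

26030 kW


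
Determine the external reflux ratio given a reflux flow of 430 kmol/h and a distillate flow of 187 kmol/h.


Reflux ratio definition: R = L / D (liquid returned / distillate withdrawn)
L = 430 kmol/h, D = 187 kmol/h
R = 430 / 187 = 2.299

2.299


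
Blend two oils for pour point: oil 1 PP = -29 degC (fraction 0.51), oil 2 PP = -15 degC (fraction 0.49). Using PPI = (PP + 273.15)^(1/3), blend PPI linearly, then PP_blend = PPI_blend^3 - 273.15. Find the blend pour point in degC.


PPI_1 = (-29 + 273.15)^(1/3) = 6.25008
PPI_2 = (-15 + 273.15)^(1/3) = 6.36733
PPI_blend = 0.51 * 6.25008 + 0.49 * 6.36733 = 6.307532
PP_blend = 6.307532^3 - 273.15 = 250.9449 - 273.15 = -22.21

-22.21 degC


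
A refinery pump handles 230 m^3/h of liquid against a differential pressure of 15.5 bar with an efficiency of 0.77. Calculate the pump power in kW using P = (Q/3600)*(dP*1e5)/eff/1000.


Q = 230 / 3600 = 0.0638889 m^3/s
P = 0.0638889 * (15.5 * 1e5) / 0.77 / 1000 = 128.6

128.6 kW


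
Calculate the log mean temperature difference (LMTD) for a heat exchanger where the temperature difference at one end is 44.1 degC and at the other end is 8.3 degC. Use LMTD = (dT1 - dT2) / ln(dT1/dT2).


LMTD = (dT1 - dT2) / ln(dT1/dT2)
= (44.1 - 8.3) / ln(44.1 / 8.3) = 35.8 / 1.6702 = 21.43

21.43 degC


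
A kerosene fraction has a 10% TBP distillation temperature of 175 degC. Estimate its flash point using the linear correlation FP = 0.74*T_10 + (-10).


FP = 0.74 * 175 + (-10) = 119.5

119.5 degC


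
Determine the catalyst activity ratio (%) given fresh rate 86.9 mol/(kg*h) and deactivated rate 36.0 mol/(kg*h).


Activity (%) = (rate_used / rate_fresh) * 100
rate_used = 36.0, rate_fresh = 86.9
= (36.0 / 86.9) * 100
= 0.4143 * 100 = 41.43

41.43 %


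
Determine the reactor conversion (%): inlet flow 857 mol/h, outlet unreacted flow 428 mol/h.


X = (F_in - F_out) / F_in * 100
Moles reacted = 857 - 428 = 429
X = 429 / 857 * 100
= 0.5006 * 100
= 50.06 %

50.06 %


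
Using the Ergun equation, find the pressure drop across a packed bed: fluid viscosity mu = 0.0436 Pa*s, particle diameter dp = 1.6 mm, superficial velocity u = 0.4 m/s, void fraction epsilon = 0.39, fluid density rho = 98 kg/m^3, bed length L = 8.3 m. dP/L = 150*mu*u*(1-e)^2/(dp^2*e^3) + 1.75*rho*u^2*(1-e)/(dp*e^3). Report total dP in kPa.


dp = 1.6 mm = 0.0016 m
Viscous term = 150*0.0436*0.4*(1-0.39)^2 / (0.0016^2*0.39^3) = 6410080
Inertial term = 1.75*98*0.4^2*(1-0.39) / (0.0016*0.39^3) = 176360
dP/L = 6410080 + 176360 = 6586440 Pa/m
dP = 6586440 * 8.3 / 1000 = 54670 kPa

54670 kPa


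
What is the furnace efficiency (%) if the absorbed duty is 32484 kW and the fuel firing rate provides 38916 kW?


Furnace efficiency = Q_absorbed / Q_fuel * 100
= 32484 / 38916 * 100 = 83.47

83.47 %


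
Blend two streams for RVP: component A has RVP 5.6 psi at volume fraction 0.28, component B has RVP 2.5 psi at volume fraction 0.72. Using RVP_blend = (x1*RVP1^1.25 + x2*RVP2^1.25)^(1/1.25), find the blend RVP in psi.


Chevron index: RVP_blend = (sum xi*RVPi^1.25)^(1/1.25)
RVP^1.25 terms: 0.28 * 5.6^1.25 + 0.72 * 2.5^1.25 = 4.67547
RVP_blend = 4.67547^(1/1.25) = 3.434

3.434 psi


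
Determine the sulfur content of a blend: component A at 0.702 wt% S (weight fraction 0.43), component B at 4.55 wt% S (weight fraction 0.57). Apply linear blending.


Linear sulfur blending: S_blend = x1*S1 + x2*S2
Contribution 1: 0.43 * 0.702 = 0.30186 wt%
Contribution 2: 0.57 * 4.55 = 2.5935 wt%
S_blend = 0.30186 + 2.5935 = 2.89536

2.89536 wt%


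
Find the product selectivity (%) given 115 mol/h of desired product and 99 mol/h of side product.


Selectivity = desired / (desired + undesired) * 100
Total products = 115 + 99 = 214 mol/h
S = 115 / 214 * 100
= 0.5374 * 100
= 53.74 %

53.74 %


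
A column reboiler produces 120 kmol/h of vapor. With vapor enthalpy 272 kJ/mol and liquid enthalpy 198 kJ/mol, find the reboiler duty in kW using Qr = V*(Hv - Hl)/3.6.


Qr = 120 * (272 - 198) / 3.6 = 120 * 74 / 3.6 = 2467

2467 kW


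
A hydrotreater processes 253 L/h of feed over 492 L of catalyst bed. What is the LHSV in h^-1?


LHSV = volumetric feed rate / catalyst volume
= 253 L/h / 492 L
= 0.5142 h^-1

0.5142 h^-1


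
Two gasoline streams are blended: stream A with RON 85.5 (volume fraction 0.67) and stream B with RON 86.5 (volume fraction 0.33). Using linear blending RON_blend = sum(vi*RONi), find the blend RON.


Linear blending: RON_blend = sum(vi * RONi)
Contribution 1: 0.67 * 85.5 = 57.285
Contribution 2: 0.33 * 86.5 = 28.545
RON_blend = 57.285 + 28.545 = 85.83

85.83


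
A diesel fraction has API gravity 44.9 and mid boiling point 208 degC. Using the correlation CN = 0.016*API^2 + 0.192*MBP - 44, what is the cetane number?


CN = 0.016 * 44.9^2 + 0.192 * 208 - 44
CN = 32.25616 + 39.936 - 44 = 28.19216

28.19216


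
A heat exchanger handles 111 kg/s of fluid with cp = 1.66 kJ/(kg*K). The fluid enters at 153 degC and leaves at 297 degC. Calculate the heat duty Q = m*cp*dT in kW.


Q = m_dot * cp * delta_T
delta_T = 297 - 153 = 144 K
Q = 111 * 1.66 * 144
= 184.26 * 144
= 26533.44 kW

26533.44 kW


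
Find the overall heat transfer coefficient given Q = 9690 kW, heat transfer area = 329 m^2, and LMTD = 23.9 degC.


From Q = U*A*LMTD, U = Q / (A * LMTD)
U = 9690 / (329 * 23.9) = 9690 / 7863.1 = 1.232

1.232 kW/(m^2*K)


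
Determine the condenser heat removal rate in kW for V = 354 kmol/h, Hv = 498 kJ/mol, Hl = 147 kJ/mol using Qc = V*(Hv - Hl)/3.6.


Qc = 354 * (498 - 147) / 3.6 = 354 * 351 / 3.6 = 34520

34520 kW


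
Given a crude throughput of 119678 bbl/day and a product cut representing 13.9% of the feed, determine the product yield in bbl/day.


Crude throughput = 119678 bbl/day
Fraction yield = 13.9%
yield = throughput * fraction / 100
yield = 119678 * 13.9 / 100 = 16635.242

16635.242 bbl/day


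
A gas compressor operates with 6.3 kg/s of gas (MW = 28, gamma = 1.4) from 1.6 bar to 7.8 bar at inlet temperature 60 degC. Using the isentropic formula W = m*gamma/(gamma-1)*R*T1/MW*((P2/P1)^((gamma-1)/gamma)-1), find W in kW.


Isentropic work: W = m*(gamma/(gamma-1))*(R*T1/MW)*((P2/P1)^((gamma-1)/gamma) - 1)
T1 = 60 + 273.15 = 333.15 K
Pressure ratio = 7.8 / 1.6 = 4.875
Exponent = (1.4 - 1)/1.4 = 0.285714
(P2/P1)^exp - 1 = 4.875^0.285714 - 1 = 0.572403
W = 6.3 * 1.4 / 0.4 * 8.314 * 333.15 / 28 * 0.572403 = 1249

1249 kW


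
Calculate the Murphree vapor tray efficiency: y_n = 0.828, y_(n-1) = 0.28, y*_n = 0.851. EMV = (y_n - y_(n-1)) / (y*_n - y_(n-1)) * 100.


Murphree vapor efficiency: EMV = (y_n - y_(n-1)) / (y*_n - y_(n-1)) * 100
EMV = (0.828 - 0.28) / (0.851 - 0.28) * 100 = 0.548 / 0.571 * 100 = 95.97

95.97 %


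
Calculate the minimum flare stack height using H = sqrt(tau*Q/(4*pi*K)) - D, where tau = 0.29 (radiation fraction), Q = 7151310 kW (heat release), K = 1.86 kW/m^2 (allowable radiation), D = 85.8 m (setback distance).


tau*Q/(4*pi*K) = 0.29 * 7151310 / (4 * pi * 1.86) = 88728
sqrt(88728) = 297.872
H = 297.872 - 85.8 = 212.1

212.1 m


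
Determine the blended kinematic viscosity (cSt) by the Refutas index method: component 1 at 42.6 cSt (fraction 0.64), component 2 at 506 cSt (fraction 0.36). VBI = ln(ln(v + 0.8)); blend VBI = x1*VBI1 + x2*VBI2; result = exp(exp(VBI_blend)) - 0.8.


Refutas method: VBN_i = 14.534*ln(ln(visc_i + 0.8)) + 10.975, blended linearly by mass fraction; since VBN is linear in VBI_i = ln(ln(visc_i + 0.8)) and the fractions sum to 1, blend VBI directly: visc = exp(exp(VBI_blend)) - 0.8
VBI_1 = ln(ln(42.6 + 0.8)) = 1.3272
VBI_2 = ln(ln(506 + 0.8)) = 1.82907
VBI_blend = 0.64 * 1.3272 + 0.36 * 1.82907 = 1.50787
visc_blend = exp(exp(1.50787)) - 0.8 = 90.77

90.77 cSt


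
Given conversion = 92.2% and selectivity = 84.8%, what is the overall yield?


Overall yield = conversion (%) * selectivity (%) / 100
Conversion = 92.2%, Selectivity = 84.8%
Y = 92.2 * 84.8 / 100
= 78.1856 %

78.1856 %


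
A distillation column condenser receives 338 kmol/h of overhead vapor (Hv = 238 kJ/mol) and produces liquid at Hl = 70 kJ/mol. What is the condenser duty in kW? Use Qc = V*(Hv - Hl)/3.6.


Qc = 338 * (238 - 70) / 3.6 = 338 * 168 / 3.6 = 15770

15770 kW


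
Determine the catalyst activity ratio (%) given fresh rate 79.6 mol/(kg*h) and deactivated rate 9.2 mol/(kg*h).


Activity (%) = (rate_used / rate_fresh) * 100
rate_used = 9.2, rate_fresh = 79.6
= (9.2 / 79.6) * 100
= 0.1156 * 100 = 11.56

11.56 %


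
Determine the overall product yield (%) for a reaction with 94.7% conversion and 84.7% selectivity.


Overall yield = conversion (%) * selectivity (%) / 100
Conversion = 94.7%, Selectivity = 84.7%
Y = 94.7 * 84.7 / 100
= 80.2109 %

80.2109 %


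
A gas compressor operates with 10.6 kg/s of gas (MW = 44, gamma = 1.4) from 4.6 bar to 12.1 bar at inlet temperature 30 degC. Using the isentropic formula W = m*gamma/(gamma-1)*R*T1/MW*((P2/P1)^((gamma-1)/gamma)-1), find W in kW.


Isentropic work: W = m*(gamma/(gamma-1))*(R*T1/MW)*((P2/P1)^((gamma-1)/gamma) - 1)
T1 = 30 + 273.15 = 303.15 K
Pressure ratio = 12.1 / 4.6 = 2.63043
Exponent = (1.4 - 1)/1.4 = 0.285714
(P2/P1)^exp - 1 = 2.63043^0.285714 - 1 = 0.31828
W = 10.6 * 1.4 / 0.4 * 8.314 * 303.15 / 44 * 0.31828 = 676.4

676.4 kW


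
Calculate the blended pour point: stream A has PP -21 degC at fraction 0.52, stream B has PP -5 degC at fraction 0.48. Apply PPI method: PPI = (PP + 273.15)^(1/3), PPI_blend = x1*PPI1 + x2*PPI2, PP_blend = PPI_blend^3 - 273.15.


PPI_1 = (-21 + 273.15)^(1/3) = 6.317613
PPI_2 = (-5 + 273.15)^(1/3) = 6.448508
PPI_blend = 0.52 * 6.317613 + 0.48 * 6.448508 = 6.380443
PP_blend = 6.380443^3 - 273.15 = 259.7482 - 273.15 = -13.4

-13.4 degC


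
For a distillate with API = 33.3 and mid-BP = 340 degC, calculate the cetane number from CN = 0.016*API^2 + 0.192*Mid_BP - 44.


CN = 0.016 * 33.3^2 + 0.192 * 340 - 44
CN = 17.74224 + 65.28 - 44 = 39.02224

39.02224


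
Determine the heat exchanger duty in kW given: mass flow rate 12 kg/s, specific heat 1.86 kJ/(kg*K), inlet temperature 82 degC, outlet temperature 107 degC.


Q = m_dot * cp * delta_T
delta_T = 107 - 82 = 25 K
Q = 12 * 1.86 * 25
= 22.32 * 25
= 558 kW

558 kW


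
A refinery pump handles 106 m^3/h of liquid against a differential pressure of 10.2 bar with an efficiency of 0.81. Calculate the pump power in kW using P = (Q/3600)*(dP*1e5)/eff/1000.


Q = 106 / 3600 = 0.0294444 m^3/s
P = 0.0294444 * (10.2 * 1e5) / 0.81 / 1000 = 37.08

37.08 kW


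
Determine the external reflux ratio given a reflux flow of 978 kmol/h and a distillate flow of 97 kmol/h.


Reflux ratio definition: R = L / D (liquid returned / distillate withdrawn)
L = 978 kmol/h, D = 97 kmol/h
R = 978 / 97 = 10.08

10.08


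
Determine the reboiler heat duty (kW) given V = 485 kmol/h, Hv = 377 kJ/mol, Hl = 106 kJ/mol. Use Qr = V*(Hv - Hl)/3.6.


Qr = 485 * (377 - 106) / 3.6 = 485 * 271 / 3.6 = 36510

36510 kW


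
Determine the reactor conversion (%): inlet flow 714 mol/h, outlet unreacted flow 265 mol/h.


X = (F_in - F_out) / F_in * 100
Moles reacted = 714 - 265 = 449
X = 449 / 714 * 100
= 0.6289 * 100
= 62.89 %

62.89 %


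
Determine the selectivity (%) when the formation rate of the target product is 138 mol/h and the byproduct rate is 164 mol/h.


Selectivity = desired / (desired + undesired) * 100
Total products = 138 + 164 = 302 mol/h
S = 138 / 302 * 100
= 0.4570 * 100
= 45.70 %

45.70 %


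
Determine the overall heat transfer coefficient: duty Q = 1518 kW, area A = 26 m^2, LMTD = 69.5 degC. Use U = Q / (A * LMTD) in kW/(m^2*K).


From Q = U*A*LMTD, U = Q / (A * LMTD)
U = 1518 / (26 * 69.5) = 1518 / 1807 = 0.8401

0.8401 kW/(m^2*K)


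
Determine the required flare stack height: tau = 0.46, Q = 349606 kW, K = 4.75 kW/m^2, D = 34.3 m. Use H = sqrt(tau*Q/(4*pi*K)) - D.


tau*Q/(4*pi*K) = 0.46 * 349606 / (4 * pi * 4.75) = 2694.22
sqrt(2694.22) = 51.9059
H = 51.9059 - 34.3 = 17.61

17.61 m


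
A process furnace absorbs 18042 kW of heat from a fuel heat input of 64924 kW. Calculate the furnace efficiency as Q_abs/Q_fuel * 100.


Furnace efficiency = Q_absorbed / Q_fuel * 100
= 18042 / 64924 * 100 = 27.79

27.79 %


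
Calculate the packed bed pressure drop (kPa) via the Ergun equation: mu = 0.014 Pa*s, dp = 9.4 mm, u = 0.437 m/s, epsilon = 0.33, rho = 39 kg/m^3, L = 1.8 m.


dp = 9.4 mm = 0.0094 m
Viscous term = 150*0.014*0.437*(1-0.33)^2 / (0.0094^2*0.33^3) = 129734
Inertial term = 1.75*39*0.437^2*(1-0.33) / (0.0094*0.33^3) = 25850.6
dP/L = 129734 + 25850.6 = 155585 Pa/m
dP = 155585 * 1.8 / 1000 = 280.1 kPa

280.1 kPa


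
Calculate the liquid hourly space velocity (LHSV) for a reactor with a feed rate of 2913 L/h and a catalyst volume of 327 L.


LHSV = volumetric feed rate / catalyst volume
= 2913 L/h / 327 L
= 8.908 h^-1

8.908 h^-1


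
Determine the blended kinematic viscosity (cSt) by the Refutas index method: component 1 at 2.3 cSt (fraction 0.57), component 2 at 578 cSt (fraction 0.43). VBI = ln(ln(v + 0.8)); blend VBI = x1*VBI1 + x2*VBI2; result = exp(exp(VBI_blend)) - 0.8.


Refutas method: VBN_i = 14.534*ln(ln(visc_i + 0.8)) + 10.975, blended linearly by mass fraction; since VBN is linear in VBI_i = ln(ln(visc_i + 0.8)) and the fractions sum to 1, blend VBI directly: visc = exp(exp(VBI_blend)) - 0.8
VBI_1 = ln(ln(2.3 + 0.8)) = 0.123458
VBI_2 = ln(ln(578 + 0.8)) = 1.85018
VBI_blend = 0.57 * 0.123458 + 0.43 * 1.85018 = 0.865948
visc_blend = exp(exp(0.865948)) - 0.8 = 9.975

9.975 cSt


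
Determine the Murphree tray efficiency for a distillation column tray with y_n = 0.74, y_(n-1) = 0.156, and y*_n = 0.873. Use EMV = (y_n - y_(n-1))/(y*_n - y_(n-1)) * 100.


Murphree vapor efficiency: EMV = (y_n - y_(n-1)) / (y*_n - y_(n-1)) * 100
EMV = (0.74 - 0.156) / (0.873 - 0.156) * 100 = 0.584 / 0.717 * 100 = 81.45

81.45 %


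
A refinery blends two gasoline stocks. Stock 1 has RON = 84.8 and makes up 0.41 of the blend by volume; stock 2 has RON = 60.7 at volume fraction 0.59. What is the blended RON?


Linear blending: RON_blend = sum(vi * RONi)
Contribution 1: 0.41 * 84.8 = 34.768
Contribution 2: 0.59 * 60.7 = 35.813
RON_blend = 34.768 + 35.813 = 70.581

70.581


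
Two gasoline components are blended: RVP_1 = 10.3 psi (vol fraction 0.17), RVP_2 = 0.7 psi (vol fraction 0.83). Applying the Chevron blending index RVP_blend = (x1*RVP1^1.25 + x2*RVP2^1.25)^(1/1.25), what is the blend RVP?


Chevron index: RVP_blend = (sum xi*RVPi^1.25)^(1/1.25)
RVP^1.25 terms: 0.17 * 10.3^1.25 + 0.83 * 0.7^1.25 = 3.6683
RVP_blend = 3.6683^(1/1.25) = 2.829

2.829 psi


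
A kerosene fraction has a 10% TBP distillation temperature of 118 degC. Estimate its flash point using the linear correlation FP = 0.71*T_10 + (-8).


FP = 0.71 * 118 + (-8) = 75.78

75.78 degC


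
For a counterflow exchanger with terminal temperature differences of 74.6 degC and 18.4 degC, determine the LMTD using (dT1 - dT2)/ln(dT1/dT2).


LMTD = (dT1 - dT2) / ln(dT1/dT2)
= (74.6 - 18.4) / ln(74.6 / 18.4) = 56.2 / 1.39979 = 40.15

40.15 degC


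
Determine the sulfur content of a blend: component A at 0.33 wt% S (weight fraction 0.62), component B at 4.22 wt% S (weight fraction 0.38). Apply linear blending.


Linear sulfur blending: S_blend = x1*S1 + x2*S2
Contribution 1: 0.62 * 0.33 = 0.2046 wt%
Contribution 2: 0.38 * 4.22 = 1.6036 wt%
S_blend = 0.2046 + 1.6036 = 1.8082

1.8082 wt%


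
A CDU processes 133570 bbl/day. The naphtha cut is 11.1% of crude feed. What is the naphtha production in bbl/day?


Crude throughput = 133570 bbl/day
Fraction yield = 11.1%
yield = throughput * fraction / 100
yield = 133570 * 11.1 / 100 = 14826.27

14826.27 bbl/day


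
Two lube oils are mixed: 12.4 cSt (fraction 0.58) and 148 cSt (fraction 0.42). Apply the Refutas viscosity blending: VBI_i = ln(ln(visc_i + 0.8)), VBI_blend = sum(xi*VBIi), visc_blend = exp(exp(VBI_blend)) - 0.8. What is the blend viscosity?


Refutas method: VBN_i = 14.534*ln(ln(visc_i + 0.8)) + 10.975, blended linearly by mass fraction; since VBN is linear in VBI_i = ln(ln(visc_i + 0.8)) and the fractions sum to 1, blend VBI directly: visc = exp(exp(VBI_blend)) - 0.8
VBI_1 = ln(ln(12.4 + 0.8)) = 0.947873
VBI_2 = ln(ln(148 + 0.8)) = 1.60996
VBI_blend = 0.58 * 0.947873 + 0.42 * 1.60996 = 1.22595
visc_blend = exp(exp(1.22595)) - 0.8 = 29.39

29.39 cSt


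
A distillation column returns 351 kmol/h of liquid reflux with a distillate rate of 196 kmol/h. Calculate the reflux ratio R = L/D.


Reflux ratio definition: R = L / D (liquid returned / distillate withdrawn)
L = 351 kmol/h, D = 196 kmol/h
R = 351 / 196 = 1.791

1.791


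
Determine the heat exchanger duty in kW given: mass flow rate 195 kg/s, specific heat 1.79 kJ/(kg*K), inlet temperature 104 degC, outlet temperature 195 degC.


Q = m_dot * cp * delta_T
delta_T = 195 - 104 = 91 K
Q = 195 * 1.79 * 91
= 349.05 * 91
= 31763.55 kW

31763.55 kW
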